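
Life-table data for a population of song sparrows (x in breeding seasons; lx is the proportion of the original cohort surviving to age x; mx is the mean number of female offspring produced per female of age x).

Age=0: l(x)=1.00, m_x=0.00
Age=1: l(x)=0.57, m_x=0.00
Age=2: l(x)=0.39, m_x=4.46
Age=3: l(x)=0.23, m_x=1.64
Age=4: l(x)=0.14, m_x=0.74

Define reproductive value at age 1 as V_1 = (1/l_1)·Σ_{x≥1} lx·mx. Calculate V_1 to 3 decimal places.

3.895

lx·mx for x ≥ 1: 0, 1.7394, 0.3772, 0.1036 → sum = 2.2202
V_1 = 2.2202 / l_1 = 2.2202 / 0.57 = 3.895088… → 3.895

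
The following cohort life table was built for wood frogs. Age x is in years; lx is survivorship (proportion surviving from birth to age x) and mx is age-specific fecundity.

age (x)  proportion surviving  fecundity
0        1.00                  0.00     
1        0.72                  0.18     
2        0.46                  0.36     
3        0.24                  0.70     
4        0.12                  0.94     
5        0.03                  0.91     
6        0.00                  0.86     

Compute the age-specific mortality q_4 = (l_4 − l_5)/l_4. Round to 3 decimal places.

0.750

q_4 = (l_4 − l_5) / l_4 = (0.12 − 0.03) / 0.12
     = 0.09 / 0.12 = 0.75 → 0.750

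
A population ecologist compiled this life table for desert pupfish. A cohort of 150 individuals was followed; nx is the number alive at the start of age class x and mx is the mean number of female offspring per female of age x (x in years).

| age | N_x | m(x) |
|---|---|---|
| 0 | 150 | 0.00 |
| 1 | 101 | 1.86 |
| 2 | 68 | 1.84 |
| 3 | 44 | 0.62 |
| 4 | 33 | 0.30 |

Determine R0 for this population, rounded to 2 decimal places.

2.33

lx = nx/n0 = nx/150: 1, 0.67333…, 0.45333…, 0.29333…, 0.22
lx·mx by age: 0, 1.2524…, 0.834133…, 0.181867…, 0.066
R0 = Σ lx·mx = 2.3344… → 2.33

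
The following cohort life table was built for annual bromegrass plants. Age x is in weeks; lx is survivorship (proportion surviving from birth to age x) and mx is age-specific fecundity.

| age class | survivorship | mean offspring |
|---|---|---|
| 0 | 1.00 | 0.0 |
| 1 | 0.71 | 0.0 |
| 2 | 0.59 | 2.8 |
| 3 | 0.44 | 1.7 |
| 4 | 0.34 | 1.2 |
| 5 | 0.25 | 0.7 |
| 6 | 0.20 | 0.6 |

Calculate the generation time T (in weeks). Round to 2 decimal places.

lx·mx: 0, 0, 1.652, 0.748, 0.408, 0.175, 0.12 → R0 = 3.103
x·lx·mx: 0, 0, 3.304, 2.244, 1.632, 0.875, 0.72 → Σ = 8.775
T = 8.775 / 3.103 = 2.827908… → 2.83

2.83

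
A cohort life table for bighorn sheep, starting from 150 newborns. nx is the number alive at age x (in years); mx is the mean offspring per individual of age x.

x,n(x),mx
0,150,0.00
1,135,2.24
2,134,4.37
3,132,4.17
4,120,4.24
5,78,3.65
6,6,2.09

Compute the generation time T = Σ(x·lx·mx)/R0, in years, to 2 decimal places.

2.97

lx = nx/n0 = nx/150: 1, 0.9, 0.89333…, 0.88, 0.8, 0.52, 0.04
lx·mx: 0, 2.016, 3.903867…, 3.6696, 3.392, 1.898, 0.0836 → R0 = 14.963067…
x·lx·mx: 0, 2.016, 7.807733…, 11.0088, 13.568, 9.49, 0.5016 → Σ = 44.392133…
T = 44.392133… / 14.963067… = 2.96678… → 2.97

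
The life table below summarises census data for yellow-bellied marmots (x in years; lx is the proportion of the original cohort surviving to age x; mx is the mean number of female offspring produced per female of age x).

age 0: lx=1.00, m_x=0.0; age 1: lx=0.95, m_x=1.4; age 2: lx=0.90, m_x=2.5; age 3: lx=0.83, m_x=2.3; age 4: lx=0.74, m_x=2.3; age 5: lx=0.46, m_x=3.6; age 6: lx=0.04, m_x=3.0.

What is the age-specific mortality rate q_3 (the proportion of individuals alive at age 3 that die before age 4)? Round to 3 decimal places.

0.108

q_3 = (l_3 − l_4) / l_3 = (0.83 − 0.74) / 0.83
     = 0.09 / 0.83 = 0.108434… → 0.108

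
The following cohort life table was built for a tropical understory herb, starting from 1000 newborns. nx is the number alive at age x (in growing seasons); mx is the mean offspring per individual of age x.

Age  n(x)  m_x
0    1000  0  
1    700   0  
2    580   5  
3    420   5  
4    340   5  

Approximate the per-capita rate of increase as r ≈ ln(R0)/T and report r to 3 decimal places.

0.674

lx = nx/n0 = nx/1000: 1, 0.7, 0.58, 0.42, 0.34
R0 = Σ lx·mx = 0 + 0 + 2.9 + 2.1 + 1.7 = 6.7
Σ x·lx·mx = 18.9; T = 18.9/6.7 = 2.8209…
r ≈ ln(R0)/T = ln(6.7)/2.8209… = 0.67429… → 0.674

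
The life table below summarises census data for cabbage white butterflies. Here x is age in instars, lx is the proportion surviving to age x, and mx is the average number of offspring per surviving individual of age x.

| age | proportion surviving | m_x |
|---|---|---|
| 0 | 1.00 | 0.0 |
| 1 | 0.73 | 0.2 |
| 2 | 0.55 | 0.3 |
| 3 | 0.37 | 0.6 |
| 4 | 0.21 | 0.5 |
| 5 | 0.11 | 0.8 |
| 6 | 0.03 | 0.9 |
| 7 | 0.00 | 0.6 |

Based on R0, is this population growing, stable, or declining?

declining

R0 = Σ lx·mx = 0 + 0.146 + 0.165 + 0.222 + 0.105 + 0.088 + 0.027 + 0 = 0.753
R0 < 1, so the population is declining.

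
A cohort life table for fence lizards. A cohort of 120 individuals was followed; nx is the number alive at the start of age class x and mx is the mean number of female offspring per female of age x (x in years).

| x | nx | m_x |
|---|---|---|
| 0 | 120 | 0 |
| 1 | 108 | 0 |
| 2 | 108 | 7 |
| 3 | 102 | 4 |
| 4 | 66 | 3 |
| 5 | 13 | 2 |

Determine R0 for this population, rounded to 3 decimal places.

11.567

lx = nx/n0 = nx/120: 1, 0.9, 0.9, 0.85, 0.55, 0.10833…
lx·mx by age: 0, 0, 6.3, 3.4, 1.65, 0.216667…
R0 = Σ lx·mx = 11.566667… → 11.567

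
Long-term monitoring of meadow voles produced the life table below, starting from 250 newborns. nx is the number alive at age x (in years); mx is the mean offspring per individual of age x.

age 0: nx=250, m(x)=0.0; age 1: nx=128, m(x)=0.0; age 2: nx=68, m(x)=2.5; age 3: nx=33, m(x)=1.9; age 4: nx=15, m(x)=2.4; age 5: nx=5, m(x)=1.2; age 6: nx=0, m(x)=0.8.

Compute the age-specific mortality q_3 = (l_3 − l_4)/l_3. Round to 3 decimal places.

lx = nx/n0 = nx/250: 1, 0.512, 0.272, 0.132, 0.06, 0.02, 0
q_3 = (l_3 − l_4) / l_3 = (0.132 − 0.06) / 0.132
     = 0.072 / 0.132 = 0.545455… → 0.545

0.545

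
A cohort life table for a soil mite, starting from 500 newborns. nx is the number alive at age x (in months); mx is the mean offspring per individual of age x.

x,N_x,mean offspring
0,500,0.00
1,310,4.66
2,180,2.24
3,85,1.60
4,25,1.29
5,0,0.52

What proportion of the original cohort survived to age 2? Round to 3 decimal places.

0.360

l_2 = n_2/n_0 = 180/500 = 0.36 → 0.360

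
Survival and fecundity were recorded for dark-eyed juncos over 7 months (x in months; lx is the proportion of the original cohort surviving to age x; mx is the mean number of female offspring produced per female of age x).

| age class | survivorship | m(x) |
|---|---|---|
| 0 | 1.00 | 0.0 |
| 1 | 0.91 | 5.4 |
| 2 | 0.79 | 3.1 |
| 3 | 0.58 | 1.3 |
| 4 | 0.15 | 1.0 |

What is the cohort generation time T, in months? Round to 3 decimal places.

1.533

lx·mx: 0, 4.914, 2.449, 0.754, 0.15 → R0 = 8.267
x·lx·mx: 0, 4.914, 4.898, 2.262, 0.6 → Σ = 12.674
T = 12.674 / 8.267 = 1.533083… → 1.533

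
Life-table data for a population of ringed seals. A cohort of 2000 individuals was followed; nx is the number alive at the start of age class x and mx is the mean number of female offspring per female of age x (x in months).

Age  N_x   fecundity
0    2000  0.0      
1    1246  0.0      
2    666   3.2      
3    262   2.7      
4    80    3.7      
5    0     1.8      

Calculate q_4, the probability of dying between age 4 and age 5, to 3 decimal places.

1.000

lx = nx/n0 = nx/2000: 1, 0.623, 0.333, 0.131, 0.04, 0
q_4 = (l_4 − l_5) / l_4 = (0.04 − 0) / 0.04
     = 0.04 / 0.04 = 1 → 1.000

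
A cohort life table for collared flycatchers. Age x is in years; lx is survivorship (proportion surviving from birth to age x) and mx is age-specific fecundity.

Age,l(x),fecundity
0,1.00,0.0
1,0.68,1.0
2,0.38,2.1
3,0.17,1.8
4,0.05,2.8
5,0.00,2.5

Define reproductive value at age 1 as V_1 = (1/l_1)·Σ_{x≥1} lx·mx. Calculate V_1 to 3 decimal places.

2.829

lx·mx for x ≥ 1: 0.68, 0.798, 0.306, 0.14, 0 → sum = 1.924
V_1 = 1.924 / l_1 = 1.924 / 0.68 = 2.829412… → 2.829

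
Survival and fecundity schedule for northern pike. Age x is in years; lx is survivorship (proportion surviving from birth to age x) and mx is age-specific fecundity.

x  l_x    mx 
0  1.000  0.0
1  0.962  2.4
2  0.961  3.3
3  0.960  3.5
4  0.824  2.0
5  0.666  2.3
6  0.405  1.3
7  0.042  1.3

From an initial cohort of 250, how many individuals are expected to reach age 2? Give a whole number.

240

Expected survivors = N0 · l_2 = 250 × 0.961 = 240.25 → 240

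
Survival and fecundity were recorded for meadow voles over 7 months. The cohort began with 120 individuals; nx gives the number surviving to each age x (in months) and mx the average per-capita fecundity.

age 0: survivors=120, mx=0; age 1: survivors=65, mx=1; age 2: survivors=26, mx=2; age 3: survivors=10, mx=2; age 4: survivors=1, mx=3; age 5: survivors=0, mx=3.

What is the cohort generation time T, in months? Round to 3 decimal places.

1.721

lx = nx/n0 = nx/120: 1, 0.54167…, 0.21667…, 0.08333…, 0.00833…, 0
lx·mx: 0, 0.541667…, 0.433333…, 0.166667…, 0.025…, 0 → R0 = 1.166667…
x·lx·mx: 0, 0.541667…, 0.866667…, 0.5…, 0.1…, 0 → Σ = 2.008333…
T = 2.008333… / 1.166667… = 1.721429… → 1.721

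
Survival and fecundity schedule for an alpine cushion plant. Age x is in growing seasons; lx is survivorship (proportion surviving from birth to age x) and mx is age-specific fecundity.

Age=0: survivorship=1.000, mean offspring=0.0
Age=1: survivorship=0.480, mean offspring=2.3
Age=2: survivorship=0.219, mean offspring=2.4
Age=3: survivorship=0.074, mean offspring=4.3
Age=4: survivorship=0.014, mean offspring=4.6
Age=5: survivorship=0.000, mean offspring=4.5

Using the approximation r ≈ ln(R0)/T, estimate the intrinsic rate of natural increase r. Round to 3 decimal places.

R0 = Σ lx·mx = 0 + 1.104 + 0.5256 + 0.3182 + 0.0644 + 0 = 2.0122
Σ x·lx·mx = 3.3674; T = 3.3674/2.0122 = 1.67349…
r ≈ ln(R0)/T = ln(2.0122)/1.67349… = 0.41783… → 0.418

0.418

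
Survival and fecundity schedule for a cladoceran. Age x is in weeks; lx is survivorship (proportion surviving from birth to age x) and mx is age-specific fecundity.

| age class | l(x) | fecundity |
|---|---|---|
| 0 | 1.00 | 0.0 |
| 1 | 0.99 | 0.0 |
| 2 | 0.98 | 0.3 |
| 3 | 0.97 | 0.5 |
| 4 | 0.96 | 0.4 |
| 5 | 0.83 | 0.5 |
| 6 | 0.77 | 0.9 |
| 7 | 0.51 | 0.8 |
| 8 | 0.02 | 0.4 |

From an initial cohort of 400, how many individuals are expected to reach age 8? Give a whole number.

Expected survivors = N0 · l_8 = 400 × 0.02 = 8 → 8

8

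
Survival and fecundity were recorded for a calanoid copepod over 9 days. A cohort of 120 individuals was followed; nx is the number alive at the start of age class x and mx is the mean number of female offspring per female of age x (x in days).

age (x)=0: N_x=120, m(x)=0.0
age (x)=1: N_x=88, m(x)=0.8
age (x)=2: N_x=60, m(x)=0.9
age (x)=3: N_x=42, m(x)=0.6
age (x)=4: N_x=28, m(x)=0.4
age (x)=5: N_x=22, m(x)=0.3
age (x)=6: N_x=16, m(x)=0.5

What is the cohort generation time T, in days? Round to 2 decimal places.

2.17

lx = nx/n0 = nx/120: 1, 0.73333…, 0.5, 0.35, 0.23333…, 0.18333…, 0.13333…
lx·mx: 0, 0.586667…, 0.45, 0.21, 0.093333…, 0.055…, 0.066667… → R0 = 1.461667…
x·lx·mx: 0, 0.586667…, 0.9, 0.63, 0.373333…, 0.275…, 0.4… → Σ = 3.165…
T = 3.165… / 1.461667… = 2.165336… → 2.17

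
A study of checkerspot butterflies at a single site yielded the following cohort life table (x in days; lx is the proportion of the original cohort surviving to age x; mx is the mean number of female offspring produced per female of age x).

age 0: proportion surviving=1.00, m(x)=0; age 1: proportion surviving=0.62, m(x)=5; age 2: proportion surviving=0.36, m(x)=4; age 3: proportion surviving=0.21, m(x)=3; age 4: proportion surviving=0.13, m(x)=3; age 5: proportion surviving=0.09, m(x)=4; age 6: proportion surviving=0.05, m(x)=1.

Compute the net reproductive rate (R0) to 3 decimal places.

lx·mx by age: 0, 3.1, 1.44, 0.63, 0.39, 0.36, 0.05
R0 = Σ lx·mx = 5.97 → 5.970

5.970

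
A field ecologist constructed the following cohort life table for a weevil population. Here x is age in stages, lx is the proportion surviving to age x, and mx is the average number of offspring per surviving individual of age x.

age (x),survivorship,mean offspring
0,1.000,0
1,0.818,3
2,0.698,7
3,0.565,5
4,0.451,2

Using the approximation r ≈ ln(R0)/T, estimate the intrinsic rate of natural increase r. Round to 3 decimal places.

1.094

R0 = Σ lx·mx = 0 + 2.454 + 4.886 + 2.825 + 0.902 = 11.067
Σ x·lx·mx = 24.309; T = 24.309/11.067 = 2.19653…
r ≈ ln(R0)/T = ln(11.067)/2.19653… = 1.09444… → 1.094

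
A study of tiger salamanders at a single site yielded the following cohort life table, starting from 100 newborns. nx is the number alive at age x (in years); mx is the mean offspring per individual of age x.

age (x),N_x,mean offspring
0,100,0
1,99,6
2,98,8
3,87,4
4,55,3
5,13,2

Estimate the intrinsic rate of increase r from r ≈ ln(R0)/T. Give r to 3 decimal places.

lx = nx/n0 = nx/100: 1, 0.99, 0.98, 0.87, 0.55, 0.13
R0 = Σ lx·mx = 0 + 5.94 + 7.84 + 3.48 + 1.65 + 0.26 = 19.17
Σ x·lx·mx = 39.96; T = 39.96/19.17 = 2.08451…
r ≈ ln(R0)/T = ln(19.17)/2.08451… = 1.41681… → 1.417

1.417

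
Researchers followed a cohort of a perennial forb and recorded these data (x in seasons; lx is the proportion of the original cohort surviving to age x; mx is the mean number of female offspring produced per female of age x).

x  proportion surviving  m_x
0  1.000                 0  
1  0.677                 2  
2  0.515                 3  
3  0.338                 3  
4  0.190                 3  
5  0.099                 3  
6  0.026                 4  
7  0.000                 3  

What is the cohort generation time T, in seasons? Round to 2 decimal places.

2.43

lx·mx: 0, 1.354, 1.545, 1.014, 0.57, 0.297, 0.104, 0 → R0 = 4.884
x·lx·mx: 0, 1.354, 3.09, 3.042, 2.28, 1.485, 0.624, 0 → Σ = 11.875
T = 11.875 / 4.884 = 2.431409… → 2.43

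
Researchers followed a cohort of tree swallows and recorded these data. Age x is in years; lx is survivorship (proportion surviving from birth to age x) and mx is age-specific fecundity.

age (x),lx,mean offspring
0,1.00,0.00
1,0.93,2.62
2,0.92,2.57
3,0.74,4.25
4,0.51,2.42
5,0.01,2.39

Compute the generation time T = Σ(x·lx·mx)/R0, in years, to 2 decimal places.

lx·mx: 0, 2.4366, 2.3644, 3.145, 1.2342, 0.0239 → R0 = 9.2041
x·lx·mx: 0, 2.4366, 4.7288, 9.435, 4.9368, 0.1195 → Σ = 21.6567
T = 21.6567 / 9.2041 = 2.352941… → 2.35

2.35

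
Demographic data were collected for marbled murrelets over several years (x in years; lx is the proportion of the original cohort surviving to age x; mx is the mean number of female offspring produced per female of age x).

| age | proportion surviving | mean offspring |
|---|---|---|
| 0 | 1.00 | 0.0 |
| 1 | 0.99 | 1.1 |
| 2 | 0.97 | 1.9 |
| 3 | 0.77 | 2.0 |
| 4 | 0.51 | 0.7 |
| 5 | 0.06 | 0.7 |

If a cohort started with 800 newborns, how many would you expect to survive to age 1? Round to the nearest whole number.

Expected survivors = N0 · l_1 = 800 × 0.99 = 792 → 792

792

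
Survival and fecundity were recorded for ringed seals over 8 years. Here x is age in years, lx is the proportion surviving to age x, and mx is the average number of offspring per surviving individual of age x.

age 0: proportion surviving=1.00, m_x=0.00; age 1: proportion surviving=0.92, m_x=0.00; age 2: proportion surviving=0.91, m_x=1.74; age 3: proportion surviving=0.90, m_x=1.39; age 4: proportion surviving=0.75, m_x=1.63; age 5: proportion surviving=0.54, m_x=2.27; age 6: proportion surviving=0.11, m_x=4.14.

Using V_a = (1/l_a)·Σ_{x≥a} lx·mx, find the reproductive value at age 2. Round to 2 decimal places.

lx·mx for x ≥ 2: 1.5834, 1.251, 1.2225, 1.2258, 0.4554 → sum = 5.7381
V_2 = 5.7381 / l_2 = 5.7381 / 0.91 = 6.305604… → 6.31

6.31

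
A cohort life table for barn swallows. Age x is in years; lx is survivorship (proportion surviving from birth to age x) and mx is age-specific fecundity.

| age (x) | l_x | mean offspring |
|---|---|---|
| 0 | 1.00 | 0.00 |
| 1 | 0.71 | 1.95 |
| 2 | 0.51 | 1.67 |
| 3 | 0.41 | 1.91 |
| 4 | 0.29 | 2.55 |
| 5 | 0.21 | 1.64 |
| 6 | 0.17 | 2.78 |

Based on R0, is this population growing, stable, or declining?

R0 = Σ lx·mx = 0 + 1.3845 + 0.8517 + 0.7831 + 0.7395 + 0.3444 + 0.4726 = 4.5758
R0 > 1, so the population is growing.

growing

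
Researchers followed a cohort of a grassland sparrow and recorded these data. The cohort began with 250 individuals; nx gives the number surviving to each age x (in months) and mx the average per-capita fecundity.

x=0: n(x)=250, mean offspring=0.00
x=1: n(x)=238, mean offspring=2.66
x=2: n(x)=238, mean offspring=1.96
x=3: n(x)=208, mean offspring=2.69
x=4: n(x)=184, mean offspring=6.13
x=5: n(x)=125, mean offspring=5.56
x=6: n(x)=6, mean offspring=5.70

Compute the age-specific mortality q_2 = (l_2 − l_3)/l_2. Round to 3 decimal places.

0.126

lx = nx/n0 = nx/250: 1, 0.952, 0.952, 0.832, 0.736, 0.5, 0.024
q_2 = (l_2 − l_3) / l_2 = (0.952 − 0.832) / 0.952
     = 0.12 / 0.952 = 0.12605… → 0.126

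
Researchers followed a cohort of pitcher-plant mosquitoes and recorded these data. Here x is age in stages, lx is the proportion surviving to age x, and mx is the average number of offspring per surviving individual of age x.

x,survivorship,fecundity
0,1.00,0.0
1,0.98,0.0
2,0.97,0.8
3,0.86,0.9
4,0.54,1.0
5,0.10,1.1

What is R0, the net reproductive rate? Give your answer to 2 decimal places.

lx·mx by age: 0, 0, 0.776, 0.774, 0.54, 0.11
R0 = Σ lx·mx = 2.2 → 2.20

2.20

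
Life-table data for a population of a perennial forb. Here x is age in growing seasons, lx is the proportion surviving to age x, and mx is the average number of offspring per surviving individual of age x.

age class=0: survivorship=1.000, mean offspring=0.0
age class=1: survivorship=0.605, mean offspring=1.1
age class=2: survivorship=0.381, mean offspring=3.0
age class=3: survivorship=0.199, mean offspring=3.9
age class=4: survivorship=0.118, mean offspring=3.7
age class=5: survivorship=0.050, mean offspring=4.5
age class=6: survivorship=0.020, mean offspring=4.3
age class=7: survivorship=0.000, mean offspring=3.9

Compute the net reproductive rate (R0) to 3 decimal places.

lx·mx by age: 0, 0.6655, 1.143, 0.7761, 0.4366, 0.225, 0.086, 0
R0 = Σ lx·mx = 3.3322 → 3.332

3.332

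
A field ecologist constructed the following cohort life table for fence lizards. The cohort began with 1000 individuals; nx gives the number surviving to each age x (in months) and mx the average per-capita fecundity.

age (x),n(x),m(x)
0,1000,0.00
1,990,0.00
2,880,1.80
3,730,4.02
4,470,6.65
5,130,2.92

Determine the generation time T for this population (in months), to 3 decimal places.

3.287

lx = nx/n0 = nx/1000: 1, 0.99, 0.88, 0.73, 0.47, 0.13
lx·mx: 0, 0, 1.584, 2.9346, 3.1255, 0.3796 → R0 = 8.0237
x·lx·mx: 0, 0, 3.168, 8.8038, 12.502, 1.898 → Σ = 26.3718
T = 26.3718 / 8.0237 = 3.286738… → 3.287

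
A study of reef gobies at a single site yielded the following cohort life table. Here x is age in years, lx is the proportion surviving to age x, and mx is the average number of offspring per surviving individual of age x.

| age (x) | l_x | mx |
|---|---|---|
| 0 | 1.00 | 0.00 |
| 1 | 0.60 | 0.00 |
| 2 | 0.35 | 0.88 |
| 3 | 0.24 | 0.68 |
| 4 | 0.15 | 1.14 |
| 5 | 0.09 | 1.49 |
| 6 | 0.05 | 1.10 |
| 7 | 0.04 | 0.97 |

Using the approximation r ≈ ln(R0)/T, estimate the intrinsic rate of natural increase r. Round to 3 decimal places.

R0 = Σ lx·mx = 0 + 0 + 0.308 + 0.1632 + 0.171 + 0.1341 + 0.055 + 0.0388 = 0.8701
Σ x·lx·mx = 3.0617; T = 3.0617/0.8701 = 3.51879…
r ≈ ln(R0)/T = ln(0.8701)/3.51879… = -0.03954… → -0.040

-0.040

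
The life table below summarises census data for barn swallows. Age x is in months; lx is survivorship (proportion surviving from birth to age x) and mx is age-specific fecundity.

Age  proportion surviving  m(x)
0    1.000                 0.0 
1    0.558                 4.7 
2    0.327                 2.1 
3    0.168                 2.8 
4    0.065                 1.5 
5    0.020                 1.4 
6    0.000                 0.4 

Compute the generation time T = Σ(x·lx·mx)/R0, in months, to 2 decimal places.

lx·mx: 0, 2.6226, 0.6867, 0.4704, 0.0975, 0.028, 0 → R0 = 3.9052
x·lx·mx: 0, 2.6226, 1.3734, 1.4112, 0.39, 0.14, 0 → Σ = 5.9372
T = 5.9372 / 3.9052 = 1.520332… → 1.52

1.52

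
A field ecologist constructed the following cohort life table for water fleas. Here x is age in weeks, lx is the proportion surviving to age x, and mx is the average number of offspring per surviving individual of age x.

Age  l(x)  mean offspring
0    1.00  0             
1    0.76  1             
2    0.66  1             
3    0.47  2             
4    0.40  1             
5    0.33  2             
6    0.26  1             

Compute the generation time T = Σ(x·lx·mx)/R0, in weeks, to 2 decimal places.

lx·mx: 0, 0.76, 0.66, 0.94, 0.4, 0.66, 0.26 → R0 = 3.68
x·lx·mx: 0, 0.76, 1.32, 2.82, 1.6, 3.3, 1.56 → Σ = 11.36
T = 11.36 / 3.68 = 3.086957… → 3.09

3.09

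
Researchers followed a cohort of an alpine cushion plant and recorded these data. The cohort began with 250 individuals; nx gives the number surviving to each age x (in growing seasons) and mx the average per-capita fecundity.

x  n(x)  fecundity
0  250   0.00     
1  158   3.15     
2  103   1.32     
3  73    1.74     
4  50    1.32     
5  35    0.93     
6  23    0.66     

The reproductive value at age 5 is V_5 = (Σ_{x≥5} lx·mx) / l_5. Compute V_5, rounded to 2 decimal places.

lx = nx/n0 = nx/250: 1, 0.632, 0.412, 0.292, 0.2, 0.14, 0.092
lx·mx for x ≥ 5: 0.1302, 0.06072 → sum = 0.19092
V_5 = 0.19092 / l_5 = 0.19092 / 0.14 = 1.363714… → 1.36

1.36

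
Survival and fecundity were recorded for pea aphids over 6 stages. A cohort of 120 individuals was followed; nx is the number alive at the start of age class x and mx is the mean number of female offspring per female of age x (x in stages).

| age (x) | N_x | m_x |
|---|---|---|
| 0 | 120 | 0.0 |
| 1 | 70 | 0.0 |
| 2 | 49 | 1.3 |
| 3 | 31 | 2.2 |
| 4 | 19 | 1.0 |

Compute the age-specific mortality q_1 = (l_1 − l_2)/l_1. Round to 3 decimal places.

lx = nx/n0 = nx/120: 1, 0.58333…, 0.40833…, 0.25833…, 0.15833…
q_1 = (l_1 − l_2) / l_1 = (0.583333… − 0.408333…) / 0.583333…
     = 0.175… / 0.583333… = 0.3… → 0.300

0.300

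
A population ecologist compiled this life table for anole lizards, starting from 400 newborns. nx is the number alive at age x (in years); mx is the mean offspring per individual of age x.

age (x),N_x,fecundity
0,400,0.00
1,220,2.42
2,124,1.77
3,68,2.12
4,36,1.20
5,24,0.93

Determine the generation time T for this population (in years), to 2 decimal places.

lx = nx/n0 = nx/400: 1, 0.55, 0.31, 0.17, 0.09, 0.06
lx·mx: 0, 1.331, 0.5487, 0.3604, 0.108, 0.0558 → R0 = 2.4039
x·lx·mx: 0, 1.331, 1.0974, 1.0812, 0.432, 0.279 → Σ = 4.2206
T = 4.2206 / 2.4039 = 1.75573… → 1.76

1.76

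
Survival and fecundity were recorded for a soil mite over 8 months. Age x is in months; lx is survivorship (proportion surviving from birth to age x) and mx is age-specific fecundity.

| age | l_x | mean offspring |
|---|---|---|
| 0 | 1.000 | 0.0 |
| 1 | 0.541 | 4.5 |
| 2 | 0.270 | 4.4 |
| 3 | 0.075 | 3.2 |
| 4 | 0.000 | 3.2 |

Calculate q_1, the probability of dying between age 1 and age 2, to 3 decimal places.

0.501

q_1 = (l_1 − l_2) / l_1 = (0.541 − 0.27) / 0.541
     = 0.271 / 0.541 = 0.500924… → 0.501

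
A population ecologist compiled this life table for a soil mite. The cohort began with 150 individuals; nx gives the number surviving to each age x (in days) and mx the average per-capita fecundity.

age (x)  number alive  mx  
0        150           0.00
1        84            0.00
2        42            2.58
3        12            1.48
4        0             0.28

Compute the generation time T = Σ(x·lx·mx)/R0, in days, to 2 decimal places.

lx = nx/n0 = nx/150: 1, 0.56, 0.28, 0.08, 0
lx·mx: 0, 0, 0.7224, 0.1184, 0 → R0 = 0.8408
x·lx·mx: 0, 0, 1.4448, 0.3552, 0 → Σ = 1.8
T = 1.8 / 0.8408 = 2.140818… → 2.14

2.14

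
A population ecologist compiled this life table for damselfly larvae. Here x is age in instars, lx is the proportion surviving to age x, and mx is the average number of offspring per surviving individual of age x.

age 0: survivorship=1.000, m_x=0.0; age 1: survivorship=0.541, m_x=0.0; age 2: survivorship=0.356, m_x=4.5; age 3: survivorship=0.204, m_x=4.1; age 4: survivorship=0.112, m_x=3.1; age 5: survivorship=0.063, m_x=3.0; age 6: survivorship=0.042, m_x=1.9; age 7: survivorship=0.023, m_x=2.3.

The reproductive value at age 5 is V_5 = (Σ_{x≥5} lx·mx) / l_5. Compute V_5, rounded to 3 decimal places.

lx·mx for x ≥ 5: 0.189, 0.0798, 0.0529 → sum = 0.3217
V_5 = 0.3217 / l_5 = 0.3217 / 0.063 = 5.106349… → 5.106

5.106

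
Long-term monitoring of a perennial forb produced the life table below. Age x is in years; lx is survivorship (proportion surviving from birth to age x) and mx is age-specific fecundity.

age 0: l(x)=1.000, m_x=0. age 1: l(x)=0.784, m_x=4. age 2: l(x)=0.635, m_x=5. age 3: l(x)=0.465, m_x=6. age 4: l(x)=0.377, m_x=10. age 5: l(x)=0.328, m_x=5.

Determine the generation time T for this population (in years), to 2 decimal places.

2.83

lx·mx: 0, 3.136, 3.175, 2.79, 3.77, 1.64 → R0 = 14.511
x·lx·mx: 0, 3.136, 6.35, 8.37, 15.08, 8.2 → Σ = 41.136
T = 41.136 / 14.511 = 2.834815… → 2.83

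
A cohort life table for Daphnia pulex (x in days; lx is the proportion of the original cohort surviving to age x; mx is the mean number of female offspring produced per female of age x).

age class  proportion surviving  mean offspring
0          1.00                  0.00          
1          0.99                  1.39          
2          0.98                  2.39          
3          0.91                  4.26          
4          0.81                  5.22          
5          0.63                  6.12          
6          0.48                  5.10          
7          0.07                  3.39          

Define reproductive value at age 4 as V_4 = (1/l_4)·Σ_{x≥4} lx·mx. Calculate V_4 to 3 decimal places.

lx·mx for x ≥ 4: 4.2282, 3.8556, 2.448, 0.2373 → sum = 10.7691
V_4 = 10.7691 / l_4 = 10.7691 / 0.81 = 13.295185… → 13.295

13.295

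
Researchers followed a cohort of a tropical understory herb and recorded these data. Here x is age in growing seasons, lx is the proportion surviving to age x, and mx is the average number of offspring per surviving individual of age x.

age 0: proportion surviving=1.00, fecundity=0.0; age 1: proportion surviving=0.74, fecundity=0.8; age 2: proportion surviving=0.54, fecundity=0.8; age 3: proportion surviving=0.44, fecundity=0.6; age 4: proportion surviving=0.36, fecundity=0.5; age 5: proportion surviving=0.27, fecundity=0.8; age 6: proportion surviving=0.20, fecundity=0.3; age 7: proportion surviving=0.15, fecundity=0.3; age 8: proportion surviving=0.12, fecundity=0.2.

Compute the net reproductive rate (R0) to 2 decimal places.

lx·mx by age: 0, 0.592, 0.432, 0.264, 0.18, 0.216, 0.06, 0.045, 0.024
R0 = Σ lx·mx = 1.813 → 1.81

1.81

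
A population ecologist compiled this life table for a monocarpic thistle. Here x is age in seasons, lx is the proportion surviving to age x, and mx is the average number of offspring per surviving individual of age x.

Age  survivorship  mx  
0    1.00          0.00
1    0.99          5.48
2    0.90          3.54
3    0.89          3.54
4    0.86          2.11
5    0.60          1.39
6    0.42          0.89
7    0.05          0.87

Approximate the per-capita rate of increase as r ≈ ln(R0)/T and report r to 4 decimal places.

R0 = Σ lx·mx = 0 + 5.4252 + 3.186 + 3.1506 + 1.8146 + 0.834 + 0.3738 + 0.0435 = 14.8277
Σ x·lx·mx = 35.2247; T = 35.2247/14.8277 = 2.3756…
r ≈ ln(R0)/T = ln(14.8277)/2.3756… = 1.13508… → 1.1351

1.1351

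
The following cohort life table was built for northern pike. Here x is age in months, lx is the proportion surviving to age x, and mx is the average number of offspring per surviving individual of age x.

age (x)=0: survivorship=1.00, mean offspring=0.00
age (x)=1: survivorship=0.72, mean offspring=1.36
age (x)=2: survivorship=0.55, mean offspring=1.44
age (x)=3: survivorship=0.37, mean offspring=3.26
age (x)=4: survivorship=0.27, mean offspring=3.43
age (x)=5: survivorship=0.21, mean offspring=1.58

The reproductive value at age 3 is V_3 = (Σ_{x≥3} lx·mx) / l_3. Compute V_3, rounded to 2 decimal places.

6.66

lx·mx for x ≥ 3: 1.2062, 0.9261, 0.3318 → sum = 2.4641
V_3 = 2.4641 / l_3 = 2.4641 / 0.37 = 6.65973… → 6.66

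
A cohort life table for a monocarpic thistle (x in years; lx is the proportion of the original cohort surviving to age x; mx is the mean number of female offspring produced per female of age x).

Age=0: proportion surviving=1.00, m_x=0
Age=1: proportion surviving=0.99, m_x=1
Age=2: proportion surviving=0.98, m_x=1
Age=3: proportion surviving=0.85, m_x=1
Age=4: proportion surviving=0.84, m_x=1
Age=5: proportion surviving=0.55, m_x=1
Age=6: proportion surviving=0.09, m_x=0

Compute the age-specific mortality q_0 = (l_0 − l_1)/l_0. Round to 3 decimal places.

0.010

q_0 = (l_0 − l_1) / l_0 = (1 − 0.99) / 1
     = 0.01 / 1 = 0.01 → 0.010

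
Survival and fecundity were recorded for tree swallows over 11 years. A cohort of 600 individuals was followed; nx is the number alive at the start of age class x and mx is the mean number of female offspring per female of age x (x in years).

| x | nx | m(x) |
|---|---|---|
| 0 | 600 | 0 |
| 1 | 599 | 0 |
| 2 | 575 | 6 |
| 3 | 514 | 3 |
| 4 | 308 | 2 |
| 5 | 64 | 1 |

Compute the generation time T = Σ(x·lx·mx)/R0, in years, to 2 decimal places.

2.52

lx = nx/n0 = nx/600: 1, 0.99833…, 0.95833…, 0.85667…, 0.51333…, 0.10667…
lx·mx: 0, 0, 5.75…, 2.57…, 1.026667…, 0.106667… → R0 = 9.453333…
x·lx·mx: 0, 0, 11.5…, 7.71…, 4.106667…, 0.533333… → Σ = 23.85…
T = 23.85… / 9.453333… = 2.52292… → 2.52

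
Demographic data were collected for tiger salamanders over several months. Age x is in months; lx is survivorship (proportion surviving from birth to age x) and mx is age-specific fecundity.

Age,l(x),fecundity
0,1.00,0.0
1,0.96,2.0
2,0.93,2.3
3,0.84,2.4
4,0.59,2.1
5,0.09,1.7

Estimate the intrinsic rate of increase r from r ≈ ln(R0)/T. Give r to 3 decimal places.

R0 = Σ lx·mx = 0 + 1.92 + 2.139 + 2.016 + 1.239 + 0.153 = 7.467
Σ x·lx·mx = 17.967; T = 17.967/7.467 = 2.40619…
r ≈ ln(R0)/T = ln(7.467)/2.40619… = 0.83555… → 0.836

0.836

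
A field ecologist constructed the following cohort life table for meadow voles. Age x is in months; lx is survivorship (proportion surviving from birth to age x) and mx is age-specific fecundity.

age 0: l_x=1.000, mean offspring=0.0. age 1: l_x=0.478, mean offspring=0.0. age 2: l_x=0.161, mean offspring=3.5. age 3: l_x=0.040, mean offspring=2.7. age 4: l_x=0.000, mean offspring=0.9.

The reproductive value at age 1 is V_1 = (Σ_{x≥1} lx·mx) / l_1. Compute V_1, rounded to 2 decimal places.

1.40

lx·mx for x ≥ 1: 0, 0.5635, 0.108, 0 → sum = 0.6715
V_1 = 0.6715 / l_1 = 0.6715 / 0.478 = 1.404812… → 1.40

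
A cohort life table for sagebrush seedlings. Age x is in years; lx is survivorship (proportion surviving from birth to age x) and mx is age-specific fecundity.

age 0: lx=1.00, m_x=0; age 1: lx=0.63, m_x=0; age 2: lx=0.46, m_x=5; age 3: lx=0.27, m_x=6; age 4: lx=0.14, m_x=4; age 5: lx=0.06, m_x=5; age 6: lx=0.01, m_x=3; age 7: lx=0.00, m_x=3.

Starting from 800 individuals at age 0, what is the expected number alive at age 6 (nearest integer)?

8

Expected survivors = N0 · l_6 = 800 × 0.01 = 8 → 8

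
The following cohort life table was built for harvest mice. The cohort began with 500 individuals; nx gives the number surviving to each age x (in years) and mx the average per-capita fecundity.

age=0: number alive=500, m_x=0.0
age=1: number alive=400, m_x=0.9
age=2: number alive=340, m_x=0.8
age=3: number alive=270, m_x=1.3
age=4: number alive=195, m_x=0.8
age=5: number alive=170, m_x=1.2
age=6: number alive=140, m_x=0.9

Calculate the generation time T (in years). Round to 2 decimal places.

lx = nx/n0 = nx/500: 1, 0.8, 0.68, 0.54, 0.39, 0.34, 0.28
lx·mx: 0, 0.72, 0.544, 0.702, 0.312, 0.408, 0.252 → R0 = 2.938
x·lx·mx: 0, 0.72, 1.088, 2.106, 1.248, 2.04, 1.512 → Σ = 8.714
T = 8.714 / 2.938 = 2.965963… → 2.97

2.97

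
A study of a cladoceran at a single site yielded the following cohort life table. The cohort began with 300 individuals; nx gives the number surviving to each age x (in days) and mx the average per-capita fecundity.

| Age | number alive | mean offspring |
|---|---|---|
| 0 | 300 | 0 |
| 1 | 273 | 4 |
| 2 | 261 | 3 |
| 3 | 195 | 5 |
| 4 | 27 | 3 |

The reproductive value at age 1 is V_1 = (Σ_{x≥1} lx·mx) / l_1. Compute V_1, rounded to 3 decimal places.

lx = nx/n0 = nx/300: 1, 0.91, 0.87, 0.65, 0.09
lx·mx for x ≥ 1: 3.64, 2.61, 3.25, 0.27 → sum = 9.77
V_1 = 9.77 / l_1 = 9.77 / 0.91 = 10.736264… → 10.736

10.736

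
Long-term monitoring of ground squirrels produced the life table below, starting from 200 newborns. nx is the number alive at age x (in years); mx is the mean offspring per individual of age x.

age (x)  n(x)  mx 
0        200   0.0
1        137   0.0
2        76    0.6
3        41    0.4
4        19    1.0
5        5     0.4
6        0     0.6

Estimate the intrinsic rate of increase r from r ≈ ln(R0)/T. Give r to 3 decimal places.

-0.322

lx = nx/n0 = nx/200: 1, 0.685, 0.38, 0.205, 0.095, 0.025, 0
R0 = Σ lx·mx = 0 + 0 + 0.228 + 0.082 + 0.095 + 0.01 + 0 = 0.415
Σ x·lx·mx = 1.132; T = 1.132/0.415 = 2.72771…
r ≈ ln(R0)/T = ln(0.415)/2.72771… = -0.32242… → -0.322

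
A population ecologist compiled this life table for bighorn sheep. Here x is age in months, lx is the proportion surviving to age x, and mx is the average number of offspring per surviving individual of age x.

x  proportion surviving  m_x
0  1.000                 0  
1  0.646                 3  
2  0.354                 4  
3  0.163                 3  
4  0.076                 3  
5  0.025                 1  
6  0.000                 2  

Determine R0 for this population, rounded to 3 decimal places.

lx·mx by age: 0, 1.938, 1.416, 0.489, 0.228, 0.025, 0
R0 = Σ lx·mx = 4.096 → 4.096

4.096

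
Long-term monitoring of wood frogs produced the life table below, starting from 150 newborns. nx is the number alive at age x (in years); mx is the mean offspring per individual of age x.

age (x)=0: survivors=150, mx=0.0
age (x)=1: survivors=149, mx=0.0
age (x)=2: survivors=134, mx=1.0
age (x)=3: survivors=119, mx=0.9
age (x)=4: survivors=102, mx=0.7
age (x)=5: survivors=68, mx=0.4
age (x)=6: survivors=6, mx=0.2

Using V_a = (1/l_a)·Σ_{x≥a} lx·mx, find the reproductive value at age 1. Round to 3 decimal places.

2.288

lx = nx/n0 = nx/150: 1, 0.99333…, 0.89333…, 0.79333…, 0.68, 0.45333…, 0.04
lx·mx for x ≥ 1: 0, 0.893333…, 0.714…, 0.476, 0.181333…, 0.008 → sum = 2.272667…
V_1 = 2.272667… / l_1 = 2.272667… / 0.993333… = 2.287919… → 2.288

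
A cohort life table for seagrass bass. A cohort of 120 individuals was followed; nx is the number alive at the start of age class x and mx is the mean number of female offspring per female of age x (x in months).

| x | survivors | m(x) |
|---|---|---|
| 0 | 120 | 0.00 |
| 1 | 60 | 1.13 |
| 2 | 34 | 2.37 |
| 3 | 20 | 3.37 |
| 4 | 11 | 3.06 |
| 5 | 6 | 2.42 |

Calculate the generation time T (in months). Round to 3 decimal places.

lx = nx/n0 = nx/120: 1, 0.5, 0.28333…, 0.16667…, 0.09167…, 0.05
lx·mx: 0, 0.565, 0.6715…, 0.561667…, 0.2805…, 0.121 → R0 = 2.199667…
x·lx·mx: 0, 0.565, 1.343…, 1.685…, 1.122…, 0.605 → Σ = 5.32…
T = 5.32… / 2.199667… = 2.418548… → 2.419

2.419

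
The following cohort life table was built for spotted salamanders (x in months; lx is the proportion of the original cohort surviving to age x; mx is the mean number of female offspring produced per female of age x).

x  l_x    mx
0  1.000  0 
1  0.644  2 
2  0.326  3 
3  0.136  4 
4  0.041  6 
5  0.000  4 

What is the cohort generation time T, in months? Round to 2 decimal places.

1.92

lx·mx: 0, 1.288, 0.978, 0.544, 0.246, 0 → R0 = 3.056
x·lx·mx: 0, 1.288, 1.956, 1.632, 0.984, 0 → Σ = 5.86
T = 5.86 / 3.056 = 1.917539… → 1.92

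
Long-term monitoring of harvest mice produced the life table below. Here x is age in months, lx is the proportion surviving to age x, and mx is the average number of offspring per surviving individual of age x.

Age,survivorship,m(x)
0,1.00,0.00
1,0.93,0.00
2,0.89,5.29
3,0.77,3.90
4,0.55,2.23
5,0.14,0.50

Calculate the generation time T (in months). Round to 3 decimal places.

2.629

lx·mx: 0, 0, 4.7081, 3.003, 1.2265, 0.07 → R0 = 9.0076
x·lx·mx: 0, 0, 9.4162, 9.009, 4.906, 0.35 → Σ = 23.6812
T = 23.6812 / 9.0076 = 2.629024… → 2.629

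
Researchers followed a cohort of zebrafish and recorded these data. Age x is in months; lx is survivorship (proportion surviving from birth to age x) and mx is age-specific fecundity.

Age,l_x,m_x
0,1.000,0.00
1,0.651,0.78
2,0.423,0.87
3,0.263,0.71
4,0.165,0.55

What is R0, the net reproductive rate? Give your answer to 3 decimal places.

lx·mx by age: 0, 0.50778, 0.36801, 0.18673, 0.09075
R0 = Σ lx·mx = 1.15327 → 1.153

1.153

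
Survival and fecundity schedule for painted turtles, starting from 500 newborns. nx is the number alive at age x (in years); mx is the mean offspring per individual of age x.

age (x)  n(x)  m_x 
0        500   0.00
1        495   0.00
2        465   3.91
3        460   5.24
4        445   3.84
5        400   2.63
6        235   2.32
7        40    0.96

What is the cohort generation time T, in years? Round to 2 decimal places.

lx = nx/n0 = nx/500: 1, 0.99, 0.93, 0.92, 0.89, 0.8, 0.47, 0.08
lx·mx: 0, 0, 3.6363, 4.8208, 3.4176, 2.104, 1.0904, 0.0768 → R0 = 15.1459
x·lx·mx: 0, 0, 7.2726, 14.4624, 13.6704, 10.52, 6.5424, 0.5376 → Σ = 53.0054
T = 53.0054 / 15.1459 = 3.499653… → 3.50

3.50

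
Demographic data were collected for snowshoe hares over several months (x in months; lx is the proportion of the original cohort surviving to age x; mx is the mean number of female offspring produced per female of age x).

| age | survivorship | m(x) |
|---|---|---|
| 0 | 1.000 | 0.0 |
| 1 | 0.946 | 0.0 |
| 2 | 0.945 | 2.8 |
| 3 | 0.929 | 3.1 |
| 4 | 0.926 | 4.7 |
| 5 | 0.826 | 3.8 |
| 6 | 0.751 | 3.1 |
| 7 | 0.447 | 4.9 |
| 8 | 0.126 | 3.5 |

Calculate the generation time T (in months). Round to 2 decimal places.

4.44

lx·mx: 0, 0, 2.646, 2.8799, 4.3522, 3.1388, 2.3281, 2.1903, 0.441 → R0 = 17.9763
x·lx·mx: 0, 0, 5.292, 8.6397, 17.4088, 15.694, 13.9686, 15.3321, 3.528 → Σ = 79.8632
T = 79.8632 / 17.9763 = 4.442694… → 4.44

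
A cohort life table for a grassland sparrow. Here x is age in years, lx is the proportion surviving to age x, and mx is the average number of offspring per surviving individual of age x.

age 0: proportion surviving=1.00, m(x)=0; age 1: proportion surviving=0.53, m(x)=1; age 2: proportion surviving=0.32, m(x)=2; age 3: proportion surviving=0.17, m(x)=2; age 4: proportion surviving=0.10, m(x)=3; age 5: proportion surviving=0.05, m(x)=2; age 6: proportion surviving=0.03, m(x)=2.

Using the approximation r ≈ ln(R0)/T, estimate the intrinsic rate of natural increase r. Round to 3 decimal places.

0.273

R0 = Σ lx·mx = 0 + 0.53 + 0.64 + 0.34 + 0.3 + 0.1 + 0.06 = 1.97
Σ x·lx·mx = 4.89; T = 4.89/1.97 = 2.48223…
r ≈ ln(R0)/T = ln(1.97)/2.48223… = 0.27315… → 0.273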